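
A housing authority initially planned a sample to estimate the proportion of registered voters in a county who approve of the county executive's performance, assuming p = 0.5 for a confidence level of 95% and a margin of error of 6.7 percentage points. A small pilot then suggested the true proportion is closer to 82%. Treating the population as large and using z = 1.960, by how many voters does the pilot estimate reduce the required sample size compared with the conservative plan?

Conservative (p = 0.5): n = 1.960² × 0.25 / 0.067² ≈ 213.95 → 214.
Using p = 0.82: p(1−p) = 0.1476, so n = 1.960² × 0.1476 / 0.067² ≈ 126.31 → 127.
Reduction: 214 − 127 = 87.

87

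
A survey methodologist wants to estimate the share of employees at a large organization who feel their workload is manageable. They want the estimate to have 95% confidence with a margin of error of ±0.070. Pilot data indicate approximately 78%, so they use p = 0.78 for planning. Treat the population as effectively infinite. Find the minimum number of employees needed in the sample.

135

For 95% confidence, z = 1.960.
With p = 0.78, p(1−p) = 0.1716.
n = z²·p(1−p)/E² = 1.960² × 0.1716 / 0.070² = 3.8416 × 0.1716 / 0.004900 ≈ 134.53.
Rounding up gives n = 135.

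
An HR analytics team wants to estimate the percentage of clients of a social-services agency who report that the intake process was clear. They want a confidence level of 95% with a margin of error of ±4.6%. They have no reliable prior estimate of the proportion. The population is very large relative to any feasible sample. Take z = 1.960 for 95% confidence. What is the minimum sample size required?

With no prior estimate, use p = 0.5, giving p(1−p) = 0.25.
n = z²·p(1−p)/E² = 1.960² × 0.2500 / 0.046² = 3.8416 × 0.2500 / 0.002116 ≈ 453.88.
Rounding up gives n = 454.

454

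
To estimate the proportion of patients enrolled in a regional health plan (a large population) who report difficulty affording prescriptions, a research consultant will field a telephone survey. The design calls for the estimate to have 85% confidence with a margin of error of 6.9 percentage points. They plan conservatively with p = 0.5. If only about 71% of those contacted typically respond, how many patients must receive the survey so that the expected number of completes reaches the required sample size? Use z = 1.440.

Completed interviews needed: n₀ = 1.440² × 0.2500 / 0.069² ≈ 108.88 → 109.
At a 71% response rate, contacts needed = 109 / 0.71 ≈ 153.52 → 154.

154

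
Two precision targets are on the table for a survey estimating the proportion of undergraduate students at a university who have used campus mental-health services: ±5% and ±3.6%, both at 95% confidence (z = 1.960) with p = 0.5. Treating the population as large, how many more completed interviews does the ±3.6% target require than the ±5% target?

At ±5%: n = 1.960² × 0.2500 / 0.050² ≈ 384.16 → 385.
At ±3.6%: n = 1.960² × 0.2500 / 0.036² ≈ 741.05 → 742.
Additional respondents: 742 − 385 = 357.

357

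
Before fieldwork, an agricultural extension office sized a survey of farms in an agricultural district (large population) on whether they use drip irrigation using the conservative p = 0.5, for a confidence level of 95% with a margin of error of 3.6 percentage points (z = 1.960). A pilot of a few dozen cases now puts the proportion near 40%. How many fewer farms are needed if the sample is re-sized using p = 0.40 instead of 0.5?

Conservative (p = 0.5): n = 1.960² × 0.25 / 0.036² ≈ 741.05 → 742.
Using p = 0.40: p(1−p) = 0.2400, so n = 1.960² × 0.2400 / 0.036² ≈ 711.41 → 712.
Reduction: 742 − 712 = 30.

30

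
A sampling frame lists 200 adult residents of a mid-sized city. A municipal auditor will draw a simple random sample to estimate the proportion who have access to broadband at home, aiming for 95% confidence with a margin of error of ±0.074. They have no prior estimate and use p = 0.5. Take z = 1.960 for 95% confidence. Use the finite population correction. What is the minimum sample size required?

Unadjusted: n₀ = 1.960² × 0.50 × 0.50 / 0.074² ≈ 175.38, so n₀ = 176.
Finite population correction with N = 200: n = n₀ / (1 + (n₀−1)/N) = 176 / (1 + 175/200) = 176 / 1.8750 ≈ 93.87.
Rounding up, n = 94.

94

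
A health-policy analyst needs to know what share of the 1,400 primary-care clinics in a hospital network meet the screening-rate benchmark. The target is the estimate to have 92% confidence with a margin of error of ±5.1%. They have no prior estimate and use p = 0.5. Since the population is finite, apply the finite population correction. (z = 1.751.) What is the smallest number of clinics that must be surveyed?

Unadjusted: n₀ = 1.751² × 0.50 × 0.50 / 0.051² ≈ 294.69, so n₀ = 295.
Finite population correction with N = 1,400: n = n₀ / (1 + (n₀−1)/N) = 295 / (1 + 294/1400) = 295 / 1.2100 ≈ 243.80.
Rounding up, n = 244.

244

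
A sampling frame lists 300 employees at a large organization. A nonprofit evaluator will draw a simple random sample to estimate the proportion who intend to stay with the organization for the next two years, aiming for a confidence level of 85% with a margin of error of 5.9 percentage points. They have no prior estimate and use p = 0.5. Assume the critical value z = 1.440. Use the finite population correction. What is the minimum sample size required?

Unadjusted: n₀ = 1.440² × 0.50 × 0.50 / 0.059² ≈ 148.92, so n₀ = 149.
Finite population correction with N = 300: n = n₀ / (1 + (n₀−1)/N) = 149 / (1 + 148/300) = 149 / 1.4933 ≈ 99.78.
Rounding up, n = 100.

100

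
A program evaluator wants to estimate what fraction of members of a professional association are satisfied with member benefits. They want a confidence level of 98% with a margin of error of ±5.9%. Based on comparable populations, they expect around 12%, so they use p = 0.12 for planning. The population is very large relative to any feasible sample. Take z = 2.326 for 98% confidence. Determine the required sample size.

165

With p = 0.12, p(1−p) = 0.1056.
n = z²·p(1−p)/E² = 2.326² × 0.1056 / 0.059² = 5.4103 × 0.1056 / 0.003481 ≈ 164.13.
Rounding up gives n = 165.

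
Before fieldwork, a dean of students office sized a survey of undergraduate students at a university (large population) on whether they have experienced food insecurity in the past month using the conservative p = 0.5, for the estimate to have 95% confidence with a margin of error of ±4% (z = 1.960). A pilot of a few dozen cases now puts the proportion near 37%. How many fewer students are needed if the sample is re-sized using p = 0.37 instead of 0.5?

Conservative (p = 0.5): n = 1.960² × 0.25 / 0.040² ≈ 600.25 → 601.
Using p = 0.37: p(1−p) = 0.2331, so n = 1.960² × 0.2331 / 0.040² ≈ 559.67 → 560.
Reduction: 601 − 560 = 41.

41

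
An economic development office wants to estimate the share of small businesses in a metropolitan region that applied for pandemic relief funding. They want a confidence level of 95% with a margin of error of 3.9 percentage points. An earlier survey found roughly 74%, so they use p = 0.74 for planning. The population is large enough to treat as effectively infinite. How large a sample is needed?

For 95% confidence, z = 1.960.
With p = 0.74, p(1−p) = 0.1924.
n = z²·p(1−p)/E² = 1.960² × 0.1924 / 0.039² = 3.8416 × 0.1924 / 0.001521 ≈ 485.95.
Rounding up gives n = 486.

486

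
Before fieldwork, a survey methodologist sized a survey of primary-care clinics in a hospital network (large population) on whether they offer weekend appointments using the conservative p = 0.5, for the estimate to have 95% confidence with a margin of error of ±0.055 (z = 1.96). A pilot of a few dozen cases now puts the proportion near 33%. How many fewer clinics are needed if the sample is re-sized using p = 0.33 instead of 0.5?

37

Conservative (p = 0.5): n = 1.96² × 0.25 / 0.055² ≈ 317.49 → 318.
Using p = 0.33: p(1−p) = 0.2211, so n = 1.96² × 0.2211 / 0.055² ≈ 280.79 → 281.
Reduction: 318 − 281 = 37.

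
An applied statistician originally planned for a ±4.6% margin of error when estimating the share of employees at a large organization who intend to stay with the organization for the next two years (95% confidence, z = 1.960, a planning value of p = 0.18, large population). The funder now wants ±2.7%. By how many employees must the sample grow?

510

At ±4.6%: n = 1.960² × 0.1476 / 0.046² ≈ 267.97 → 268.
At ±2.7%: n = 1.960² × 0.1476 / 0.027² ≈ 777.81 → 778.
Additional respondents: 778 − 268 = 510.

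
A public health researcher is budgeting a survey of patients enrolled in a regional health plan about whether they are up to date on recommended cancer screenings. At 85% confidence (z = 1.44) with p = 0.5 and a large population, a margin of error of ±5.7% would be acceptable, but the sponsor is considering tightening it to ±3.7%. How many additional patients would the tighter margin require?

219

At ±5.7%: n = 1.44² × 0.2500 / 0.057² ≈ 159.56 → 160.
At ±3.7%: n = 1.44² × 0.2500 / 0.037² ≈ 378.67 → 379.
Additional respondents: 379 − 160 = 219.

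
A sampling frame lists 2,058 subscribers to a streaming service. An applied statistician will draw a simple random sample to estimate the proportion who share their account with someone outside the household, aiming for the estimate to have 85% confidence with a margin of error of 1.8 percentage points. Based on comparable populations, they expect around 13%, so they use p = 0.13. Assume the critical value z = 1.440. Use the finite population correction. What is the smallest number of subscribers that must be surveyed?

536

Unadjusted: n₀ = 1.440² × 0.13 × 0.87 / 0.018² ≈ 723.84, so n₀ = 724.
Finite population correction with N = 2,058: n = n₀ / (1 + (n₀−1)/N) = 724 / (1 + 723/2058) = 724 / 1.3513 ≈ 535.78.
Rounding up, n = 536.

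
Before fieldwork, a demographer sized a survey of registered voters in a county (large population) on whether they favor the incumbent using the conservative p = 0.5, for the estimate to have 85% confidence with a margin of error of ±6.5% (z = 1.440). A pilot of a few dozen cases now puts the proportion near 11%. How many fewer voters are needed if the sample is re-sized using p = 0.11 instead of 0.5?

Conservative (p = 0.5): n = 1.440² × 0.25 / 0.065² ≈ 122.70 → 123.
Using p = 0.11: p(1−p) = 0.0979, so n = 1.440² × 0.0979 / 0.065² ≈ 48.05 → 49.
Reduction: 123 − 49 = 74.

74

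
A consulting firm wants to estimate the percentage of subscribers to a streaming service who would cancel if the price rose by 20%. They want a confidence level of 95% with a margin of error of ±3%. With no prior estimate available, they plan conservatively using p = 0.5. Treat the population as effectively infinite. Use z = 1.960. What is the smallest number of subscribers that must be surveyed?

With p = 0.5, p(1−p) = 0.25.
n = z²·p(1−p)/E² = 1.960² × 0.2500 / 0.030² = 3.8416 × 0.2500 / 0.000900 ≈ 1067.11.
Rounding up gives n = 1068.

1068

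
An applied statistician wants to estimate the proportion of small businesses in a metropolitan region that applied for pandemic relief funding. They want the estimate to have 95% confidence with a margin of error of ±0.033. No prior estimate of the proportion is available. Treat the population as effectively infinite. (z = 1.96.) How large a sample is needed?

882

With no prior estimate, use p = 0.5, giving p(1−p) = 0.25.
n = z²·p(1−p)/E² = 1.96² × 0.2500 / 0.033² = 3.8416 × 0.2500 / 0.001089 ≈ 881.91.
Rounding up gives n = 882.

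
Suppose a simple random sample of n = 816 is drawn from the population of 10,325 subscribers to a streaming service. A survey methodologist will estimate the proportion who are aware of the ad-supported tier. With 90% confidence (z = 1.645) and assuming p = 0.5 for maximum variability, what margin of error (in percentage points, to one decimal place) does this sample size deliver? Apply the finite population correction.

Finite-population factor: (N−n)/(N−1) = (10325−816)/(10325−1) = 0.9211.
SE(p̂) = √[p(1−p)/n · (N−n)/(N−1)] = √[0.2500/816 × 0.9211] = 0.01680.
E = z × SE = 1.645 × 0.01680 = 0.02763 ≈ 2.8 percentage points.

2.8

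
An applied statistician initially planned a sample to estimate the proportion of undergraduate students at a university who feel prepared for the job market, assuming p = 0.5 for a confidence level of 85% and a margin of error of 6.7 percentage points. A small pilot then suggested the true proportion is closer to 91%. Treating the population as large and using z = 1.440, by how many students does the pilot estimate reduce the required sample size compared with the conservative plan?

Conservative (p = 0.5): n = 1.440² × 0.25 / 0.067² ≈ 115.48 → 116.
Using p = 0.91: p(1−p) = 0.0819, so n = 1.440² × 0.0819 / 0.067² ≈ 37.83 → 38.
Reduction: 116 − 38 = 78.

78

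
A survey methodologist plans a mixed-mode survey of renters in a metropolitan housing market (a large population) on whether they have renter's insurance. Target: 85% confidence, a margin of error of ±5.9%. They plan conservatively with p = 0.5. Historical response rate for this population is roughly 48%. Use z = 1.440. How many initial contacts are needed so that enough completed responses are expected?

311

Completed interviews needed: n₀ = 1.440² × 0.2500 / 0.059² ≈ 148.92 → 149.
At a 48% response rate, contacts needed = 149 / 0.48 ≈ 310.42 → 311.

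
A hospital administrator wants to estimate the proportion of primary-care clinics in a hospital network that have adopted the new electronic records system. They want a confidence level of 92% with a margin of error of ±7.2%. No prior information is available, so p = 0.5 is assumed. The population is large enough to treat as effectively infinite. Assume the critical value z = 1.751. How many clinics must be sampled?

148

With p = 0.5, p(1−p) = 0.25.
n = z²·p(1−p)/E² = 1.751² × 0.2500 / 0.072² = 3.0660 × 0.2500 / 0.005184 ≈ 147.86.
Rounding up gives n = 148.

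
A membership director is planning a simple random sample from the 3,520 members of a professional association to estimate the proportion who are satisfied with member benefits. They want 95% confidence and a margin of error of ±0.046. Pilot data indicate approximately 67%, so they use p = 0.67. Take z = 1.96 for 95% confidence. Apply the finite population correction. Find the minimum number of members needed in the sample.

361

Unadjusted: n₀ = 1.96² × 0.67 × 0.33 / 0.046² ≈ 401.41, so n₀ = 402.
Finite population correction with N = 3,520: n = n₀ / (1 + (n₀−1)/N) = 402 / (1 + 401/3520) = 402 / 1.1139 ≈ 360.89.
Rounding up, n = 361.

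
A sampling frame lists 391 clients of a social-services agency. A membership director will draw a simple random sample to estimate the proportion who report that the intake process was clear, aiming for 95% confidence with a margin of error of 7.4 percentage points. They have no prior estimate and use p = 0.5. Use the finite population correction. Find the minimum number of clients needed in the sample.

122

For 95% confidence, z = 1.960.
Unadjusted: n₀ = 1.960² × 0.50 × 0.50 / 0.074² ≈ 175.38, so n₀ = 176.
Finite population correction with N = 391: n = n₀ / (1 + (n₀−1)/N) = 176 / (1 + 175/391) = 176 / 1.4476 ≈ 121.58.
Rounding up, n = 122.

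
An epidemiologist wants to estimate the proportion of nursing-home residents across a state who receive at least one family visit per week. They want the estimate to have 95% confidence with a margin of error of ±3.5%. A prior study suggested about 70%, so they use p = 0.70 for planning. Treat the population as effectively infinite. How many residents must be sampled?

659

For 95% confidence, z = 1.96.
With p = 0.70, p(1−p) = 0.2100.
n = z²·p(1−p)/E² = 1.96² × 0.2100 / 0.035² = 3.8416 × 0.2100 / 0.001225 ≈ 658.56.
Rounding up gives n = 659.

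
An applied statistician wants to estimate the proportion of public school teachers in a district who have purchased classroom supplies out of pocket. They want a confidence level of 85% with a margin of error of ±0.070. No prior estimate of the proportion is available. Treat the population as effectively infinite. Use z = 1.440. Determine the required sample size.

With no prior estimate, use p = 0.5, giving p(1−p) = 0.25.
n = z²·p(1−p)/E² = 1.440² × 0.2500 / 0.070² = 2.0736 × 0.2500 / 0.004900 ≈ 105.80.
Rounding up gives n = 106.

106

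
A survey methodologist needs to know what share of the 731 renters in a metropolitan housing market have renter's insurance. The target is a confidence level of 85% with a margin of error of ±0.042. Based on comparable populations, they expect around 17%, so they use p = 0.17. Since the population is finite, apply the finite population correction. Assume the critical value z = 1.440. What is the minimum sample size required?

Unadjusted: n₀ = 1.440² × 0.17 × 0.83 / 0.042² ≈ 165.86, so n₀ = 166.
Finite population correction with N = 731: n = n₀ / (1 + (n₀−1)/N) = 166 / (1 + 165/731) = 166 / 1.2257 ≈ 135.43.
Rounding up, n = 136.

136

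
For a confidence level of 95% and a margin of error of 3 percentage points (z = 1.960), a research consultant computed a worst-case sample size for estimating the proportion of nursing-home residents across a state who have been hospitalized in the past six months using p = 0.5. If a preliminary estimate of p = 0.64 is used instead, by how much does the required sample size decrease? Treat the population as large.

Conservative (p = 0.5): n = 1.960² × 0.25 / 0.030² ≈ 1067.11 → 1068.
Using p = 0.64: p(1−p) = 0.2304, so n = 1.960² × 0.2304 / 0.030² ≈ 983.45 → 984.
Reduction: 1068 − 984 = 84.

84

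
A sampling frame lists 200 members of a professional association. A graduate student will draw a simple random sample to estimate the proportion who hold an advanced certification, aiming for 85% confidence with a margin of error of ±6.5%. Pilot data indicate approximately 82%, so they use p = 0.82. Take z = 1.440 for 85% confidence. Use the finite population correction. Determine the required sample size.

54

Unadjusted: n₀ = 1.440² × 0.82 × 0.18 / 0.065² ≈ 72.44, so n₀ = 73.
Finite population correction with N = 200: n = n₀ / (1 + (n₀−1)/N) = 73 / (1 + 72/200) = 73 / 1.3600 ≈ 53.68.
Rounding up, n = 54.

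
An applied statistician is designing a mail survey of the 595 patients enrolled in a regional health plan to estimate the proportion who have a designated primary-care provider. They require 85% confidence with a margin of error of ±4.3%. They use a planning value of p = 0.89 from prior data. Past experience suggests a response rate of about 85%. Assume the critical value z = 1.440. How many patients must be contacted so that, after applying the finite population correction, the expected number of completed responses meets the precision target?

Completed interviews needed (unadjusted): n₀ = 1.440² × 0.0979 / 0.043² ≈ 109.79 → 110.
FPC for N = 595: n = 110 / (1 + 109/595) = 110 / 1.1832 ≈ 92.97 → 93.
At an 85% response rate, contacts needed = 93 / 0.85 ≈ 109.41 → 110.

110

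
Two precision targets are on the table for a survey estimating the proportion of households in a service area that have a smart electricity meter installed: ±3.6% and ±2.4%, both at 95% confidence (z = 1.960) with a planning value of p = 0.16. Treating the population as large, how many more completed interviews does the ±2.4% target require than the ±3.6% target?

498

At ±3.6%: n = 1.960² × 0.1344 / 0.036² ≈ 398.39 → 399.
At ±2.4%: n = 1.960² × 0.1344 / 0.024² ≈ 896.37 → 897.
Additional respondents: 897 − 399 = 498.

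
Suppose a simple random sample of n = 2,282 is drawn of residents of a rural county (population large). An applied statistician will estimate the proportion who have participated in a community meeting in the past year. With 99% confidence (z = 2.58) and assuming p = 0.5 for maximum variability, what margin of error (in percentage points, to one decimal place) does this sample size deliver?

2.7

SE(p̂) = √[p(1−p)/n] = √[0.2500/2282] = 0.01047.
E = z × SE = 2.58 × 0.01047 = 0.02700, or 2.7 percentage points.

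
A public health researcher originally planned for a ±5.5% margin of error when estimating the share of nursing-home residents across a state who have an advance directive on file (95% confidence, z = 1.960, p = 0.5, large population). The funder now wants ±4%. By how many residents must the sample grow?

At ±5.5%: n = 1.960² × 0.2500 / 0.055² ≈ 317.49 → 318.
At ±4%: n = 1.960² × 0.2500 / 0.040² ≈ 600.25 → 601.
Additional respondents: 601 − 318 = 283.

283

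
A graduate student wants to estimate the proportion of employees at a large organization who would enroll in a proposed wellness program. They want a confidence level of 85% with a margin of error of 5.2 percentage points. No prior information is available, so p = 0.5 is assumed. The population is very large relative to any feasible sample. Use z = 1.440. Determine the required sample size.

With p = 0.5, p(1−p) = 0.25.
n = z²·p(1−p)/E² = 1.440² × 0.2500 / 0.052² = 2.0736 × 0.2500 / 0.002704 ≈ 191.72.
Rounding up gives n = 192.

192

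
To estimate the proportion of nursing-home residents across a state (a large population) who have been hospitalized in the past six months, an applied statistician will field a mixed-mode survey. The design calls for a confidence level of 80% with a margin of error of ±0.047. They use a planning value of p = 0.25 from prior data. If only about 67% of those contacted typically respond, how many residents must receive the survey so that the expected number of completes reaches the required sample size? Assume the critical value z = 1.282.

209

Completed interviews needed: n₀ = 1.282² × 0.1875 / 0.047² ≈ 139.50 → 140.
At a 67% response rate, contacts needed = 140 / 0.67 ≈ 208.96 → 209.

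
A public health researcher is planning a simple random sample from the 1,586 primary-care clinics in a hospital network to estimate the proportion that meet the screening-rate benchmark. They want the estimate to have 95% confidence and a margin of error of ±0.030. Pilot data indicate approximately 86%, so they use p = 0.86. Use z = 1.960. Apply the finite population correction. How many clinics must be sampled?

Unadjusted: n₀ = 1.960² × 0.86 × 0.14 / 0.030² ≈ 513.92, so n₀ = 514.
Finite population correction with N = 1,586: n = n₀ / (1 + (n₀−1)/N) = 514 / (1 + 513/1586) = 514 / 1.3235 ≈ 388.38.
Rounding up, n = 389.

389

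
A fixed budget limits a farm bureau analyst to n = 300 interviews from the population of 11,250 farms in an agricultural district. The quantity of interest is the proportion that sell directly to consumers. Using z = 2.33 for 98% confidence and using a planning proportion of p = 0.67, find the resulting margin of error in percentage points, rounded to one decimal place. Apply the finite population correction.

Finite-population factor: (N−n)/(N−1) = (11250−300)/(11250−1) = 0.9734.
SE(p̂) = √[p(1−p)/n · (N−n)/(N−1)] = √[0.2211/300 × 0.9734] = 0.02678.
E = z × SE = 2.33 × 0.02678 = 0.06241 ≈ 6.2 percentage points.

6.2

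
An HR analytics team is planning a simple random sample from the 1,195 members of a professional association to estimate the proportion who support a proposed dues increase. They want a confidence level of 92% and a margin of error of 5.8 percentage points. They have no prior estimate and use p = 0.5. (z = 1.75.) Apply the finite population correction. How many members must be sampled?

192

Unadjusted: n₀ = 1.75² × 0.50 × 0.50 / 0.058² ≈ 227.59, so n₀ = 228.
Finite population correction with N = 1,195: n = n₀ / (1 + (n₀−1)/N) = 228 / (1 + 227/1195) = 228 / 1.1900 ≈ 191.60.
Rounding up, n = 192.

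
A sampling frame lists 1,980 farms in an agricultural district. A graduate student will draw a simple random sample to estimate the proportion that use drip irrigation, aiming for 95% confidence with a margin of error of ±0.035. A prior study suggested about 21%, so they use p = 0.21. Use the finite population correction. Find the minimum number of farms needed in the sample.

For 95% confidence, z = 1.96.
Unadjusted: n₀ = 1.96² × 0.21 × 0.79 / 0.035² ≈ 520.26, so n₀ = 521.
Finite population correction with N = 1,980: n = n₀ / (1 + (n₀−1)/N) = 521 / (1 + 520/1980) = 521 / 1.2626 ≈ 412.63.
Rounding up, n = 413.

413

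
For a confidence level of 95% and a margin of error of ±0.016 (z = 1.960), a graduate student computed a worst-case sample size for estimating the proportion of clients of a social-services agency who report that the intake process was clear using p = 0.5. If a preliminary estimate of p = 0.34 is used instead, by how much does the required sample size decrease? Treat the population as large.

Conservative (p = 0.5): n = 1.960² × 0.25 / 0.016² ≈ 3751.56 → 3752.
Using p = 0.34: p(1−p) = 0.2244, so n = 1.960² × 0.2244 / 0.016² ≈ 3367.40 → 3368.
Reduction: 3752 − 3368 = 384.

384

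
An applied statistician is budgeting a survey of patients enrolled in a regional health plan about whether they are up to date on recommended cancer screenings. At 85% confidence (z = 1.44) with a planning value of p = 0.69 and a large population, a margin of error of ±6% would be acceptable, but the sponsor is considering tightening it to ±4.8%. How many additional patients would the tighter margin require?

69

At ±6%: n = 1.44² × 0.2139 / 0.060² ≈ 123.21 → 124.
At ±4.8%: n = 1.44² × 0.2139 / 0.048² ≈ 192.51 → 193.
Additional respondents: 193 − 124 = 69.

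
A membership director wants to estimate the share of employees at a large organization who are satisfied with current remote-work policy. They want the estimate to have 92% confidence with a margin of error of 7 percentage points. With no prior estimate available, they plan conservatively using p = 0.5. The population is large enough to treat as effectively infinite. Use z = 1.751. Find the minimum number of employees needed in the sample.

157

With p = 0.5, p(1−p) = 0.25.
n = z²·p(1−p)/E² = 1.751² × 0.2500 / 0.070² = 3.0660 × 0.2500 / 0.004900 ≈ 156.43.
Rounding up gives n = 157.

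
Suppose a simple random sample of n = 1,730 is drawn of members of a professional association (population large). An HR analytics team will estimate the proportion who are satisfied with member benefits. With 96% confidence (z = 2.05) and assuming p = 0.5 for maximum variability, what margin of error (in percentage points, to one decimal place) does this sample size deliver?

SE(p̂) = √[p(1−p)/n] = √[0.2500/1730] = 0.01202.
E = z × SE = 2.05 × 0.01202 = 0.02464, or 2.5 percentage points.

2.5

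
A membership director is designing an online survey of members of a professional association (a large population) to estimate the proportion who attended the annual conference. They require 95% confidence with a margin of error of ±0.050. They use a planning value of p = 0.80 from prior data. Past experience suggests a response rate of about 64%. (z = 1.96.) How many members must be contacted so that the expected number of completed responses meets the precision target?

385

Completed interviews needed: n₀ = 1.96² × 0.1600 / 0.050² ≈ 245.86 → 246.
At a 64% response rate, contacts needed = 246 / 0.64 ≈ 384.38 → 385.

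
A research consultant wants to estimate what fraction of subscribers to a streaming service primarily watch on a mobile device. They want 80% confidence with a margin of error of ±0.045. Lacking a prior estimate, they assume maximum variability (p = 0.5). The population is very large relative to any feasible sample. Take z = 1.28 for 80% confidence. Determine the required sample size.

With p = 0.5, p(1−p) = 0.25.
n = z²·p(1−p)/E² = 1.28² × 0.2500 / 0.045² = 1.6384 × 0.2500 / 0.002025 ≈ 202.27.
Rounding up gives n = 203.

203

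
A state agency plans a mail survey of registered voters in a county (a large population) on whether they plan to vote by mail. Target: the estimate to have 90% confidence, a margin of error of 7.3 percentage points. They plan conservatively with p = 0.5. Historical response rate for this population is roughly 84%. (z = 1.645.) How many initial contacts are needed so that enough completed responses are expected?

152

Completed interviews needed: n₀ = 1.645² × 0.2500 / 0.073² ≈ 126.95 → 127.
At an 84% response rate, contacts needed = 127 / 0.84 ≈ 151.19 → 152.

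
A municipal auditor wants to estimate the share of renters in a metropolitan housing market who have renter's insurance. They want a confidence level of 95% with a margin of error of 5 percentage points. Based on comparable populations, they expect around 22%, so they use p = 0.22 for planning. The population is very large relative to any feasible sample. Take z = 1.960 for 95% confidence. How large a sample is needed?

With p = 0.22, p(1−p) = 0.1716.
n = z²·p(1−p)/E² = 1.960² × 0.1716 / 0.050² = 3.8416 × 0.1716 / 0.002500 ≈ 263.69.
Rounding up gives n = 264.

264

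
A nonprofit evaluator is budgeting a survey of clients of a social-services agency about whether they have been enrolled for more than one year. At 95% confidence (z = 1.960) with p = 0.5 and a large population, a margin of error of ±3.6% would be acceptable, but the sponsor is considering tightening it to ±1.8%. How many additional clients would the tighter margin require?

2223

At ±3.6%: n = 1.960² × 0.2500 / 0.036² ≈ 741.05 → 742.
At ±1.8%: n = 1.960² × 0.2500 / 0.018² ≈ 2964.20 → 2965.
Additional respondents: 2965 − 742 = 2223.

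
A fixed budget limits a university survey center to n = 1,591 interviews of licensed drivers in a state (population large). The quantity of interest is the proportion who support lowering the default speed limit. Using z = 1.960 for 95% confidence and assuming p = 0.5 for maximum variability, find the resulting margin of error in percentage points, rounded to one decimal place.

SE(p̂) = √[p(1−p)/n] = √[0.2500/1591] = 0.01254.
E = z × SE = 1.960 × 0.01254 = 0.02457, or 2.5 percentage points.

2.5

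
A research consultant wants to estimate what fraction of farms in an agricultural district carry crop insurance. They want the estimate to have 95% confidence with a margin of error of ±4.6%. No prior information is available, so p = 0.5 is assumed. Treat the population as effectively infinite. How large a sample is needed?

For 95% confidence, z = 1.960.
With p = 0.5, p(1−p) = 0.25.
n = z²·p(1−p)/E² = 1.960² × 0.2500 / 0.046² = 3.8416 × 0.2500 / 0.002116 ≈ 453.88.
Rounding up gives n = 454.

454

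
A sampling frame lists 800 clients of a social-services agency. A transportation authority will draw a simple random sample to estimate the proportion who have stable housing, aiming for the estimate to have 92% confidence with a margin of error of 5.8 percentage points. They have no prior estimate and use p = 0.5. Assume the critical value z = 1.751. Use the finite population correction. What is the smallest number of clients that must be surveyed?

Unadjusted: n₀ = 1.751² × 0.50 × 0.50 / 0.058² ≈ 227.85, so n₀ = 228.
Finite population correction with N = 800: n = n₀ / (1 + (n₀−1)/N) = 228 / (1 + 227/800) = 228 / 1.2837 ≈ 177.60.
Rounding up, n = 178.

178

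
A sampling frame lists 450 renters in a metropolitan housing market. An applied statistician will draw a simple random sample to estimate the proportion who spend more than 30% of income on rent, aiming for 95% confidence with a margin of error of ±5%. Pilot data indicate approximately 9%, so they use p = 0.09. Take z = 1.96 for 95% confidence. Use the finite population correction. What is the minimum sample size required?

Unadjusted: n₀ = 1.96² × 0.09 × 0.91 / 0.050² ≈ 125.85, so n₀ = 126.
Finite population correction with N = 450: n = n₀ / (1 + (n₀−1)/N) = 126 / (1 + 125/450) = 126 / 1.2778 ≈ 98.61.
Rounding up, n = 99.

99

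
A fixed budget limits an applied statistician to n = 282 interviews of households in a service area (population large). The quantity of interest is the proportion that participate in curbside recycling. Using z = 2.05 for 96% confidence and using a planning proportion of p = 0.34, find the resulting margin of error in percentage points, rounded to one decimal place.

5.8

SE(p̂) = √[p(1−p)/n] = √[0.2244/282] = 0.02821.
E = z × SE = 2.05 × 0.02821 = 0.05783, or 5.8 percentage points.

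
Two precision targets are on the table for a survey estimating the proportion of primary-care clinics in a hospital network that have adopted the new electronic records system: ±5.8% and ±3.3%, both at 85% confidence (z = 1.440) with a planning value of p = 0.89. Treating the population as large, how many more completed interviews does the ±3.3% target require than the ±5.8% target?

126

At ±5.8%: n = 1.440² × 0.0979 / 0.058² ≈ 60.35 → 61.
At ±3.3%: n = 1.440² × 0.0979 / 0.033² ≈ 186.41 → 187.
Additional respondents: 187 − 61 = 126.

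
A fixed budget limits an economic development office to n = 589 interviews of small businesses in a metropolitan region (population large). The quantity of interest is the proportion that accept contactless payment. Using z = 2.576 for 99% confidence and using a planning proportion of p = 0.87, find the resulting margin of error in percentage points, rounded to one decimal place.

SE(p̂) = √[p(1−p)/n] = √[0.1131/589] = 0.01386.
E = z × SE = 2.576 × 0.01386 = 0.03570, or 3.6 percentage points.

3.6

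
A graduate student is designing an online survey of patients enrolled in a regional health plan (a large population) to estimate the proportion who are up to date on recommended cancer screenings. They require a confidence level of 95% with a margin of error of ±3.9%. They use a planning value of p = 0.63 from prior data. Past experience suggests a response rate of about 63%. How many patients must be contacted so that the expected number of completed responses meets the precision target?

935

For 95% confidence, z = 1.96.
Completed interviews needed: n₀ = 1.96² × 0.2331 / 0.039² ≈ 588.74 → 589.
At a 63% response rate, contacts needed = 589 / 0.63 ≈ 934.92 → 935.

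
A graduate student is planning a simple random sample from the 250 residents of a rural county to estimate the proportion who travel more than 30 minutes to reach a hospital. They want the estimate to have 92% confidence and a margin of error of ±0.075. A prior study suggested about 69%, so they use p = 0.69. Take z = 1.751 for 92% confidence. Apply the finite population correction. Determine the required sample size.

80

Unadjusted: n₀ = 1.751² × 0.69 × 0.31 / 0.075² ≈ 116.59, so n₀ = 117.
Finite population correction with N = 250: n = n₀ / (1 + (n₀−1)/N) = 117 / (1 + 116/250) = 117 / 1.4640 ≈ 79.92.
Rounding up, n = 80.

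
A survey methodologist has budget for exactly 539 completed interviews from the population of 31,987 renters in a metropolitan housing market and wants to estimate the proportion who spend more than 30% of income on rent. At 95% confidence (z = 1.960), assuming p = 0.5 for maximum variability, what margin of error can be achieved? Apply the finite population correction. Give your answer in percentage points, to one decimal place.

Finite-population factor: (N−n)/(N−1) = (31987−539)/(31987−1) = 0.9832.
SE(p̂) = √[p(1−p)/n · (N−n)/(N−1)] = √[0.2500/539 × 0.9832] = 0.02135.
E = z × SE = 1.960 × 0.02135 = 0.04186 ≈ 4.2 percentage points.

4.2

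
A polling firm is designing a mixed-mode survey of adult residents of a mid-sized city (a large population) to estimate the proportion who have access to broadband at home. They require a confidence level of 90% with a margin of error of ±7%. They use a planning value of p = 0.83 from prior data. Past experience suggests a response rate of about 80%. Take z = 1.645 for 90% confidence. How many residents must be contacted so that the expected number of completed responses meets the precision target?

Completed interviews needed: n₀ = 1.645² × 0.1411 / 0.070² ≈ 77.92 → 78.
At an 80% response rate, contacts needed = 78 / 0.80 ≈ 97.50 → 98.

98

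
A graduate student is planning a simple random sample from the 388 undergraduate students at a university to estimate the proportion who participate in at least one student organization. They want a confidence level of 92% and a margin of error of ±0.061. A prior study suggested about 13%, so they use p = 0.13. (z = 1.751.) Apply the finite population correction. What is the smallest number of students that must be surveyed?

76

Unadjusted: n₀ = 1.751² × 0.13 × 0.87 / 0.061² ≈ 93.19, so n₀ = 94.
Finite population correction with N = 388: n = n₀ / (1 + (n₀−1)/N) = 94 / (1 + 93/388) = 94 / 1.2397 ≈ 75.83.
Rounding up, n = 76.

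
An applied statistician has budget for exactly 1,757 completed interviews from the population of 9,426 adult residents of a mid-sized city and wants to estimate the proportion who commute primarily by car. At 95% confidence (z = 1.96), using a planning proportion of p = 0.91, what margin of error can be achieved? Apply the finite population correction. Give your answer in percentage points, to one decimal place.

1.2

Finite-population factor: (N−n)/(N−1) = (9426−1757)/(9426−1) = 0.8137.
SE(p̂) = √[p(1−p)/n · (N−n)/(N−1)] = √[0.0819/1757 × 0.8137] = 0.00616.
E = z × SE = 1.96 × 0.00616 = 0.01207 ≈ 1.2 percentage points.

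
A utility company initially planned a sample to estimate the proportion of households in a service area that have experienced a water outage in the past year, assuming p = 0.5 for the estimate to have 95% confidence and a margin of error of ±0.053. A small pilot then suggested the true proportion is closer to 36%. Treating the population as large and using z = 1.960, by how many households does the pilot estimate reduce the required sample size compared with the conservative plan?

Conservative (p = 0.5): n = 1.960² × 0.25 / 0.053² ≈ 341.90 → 342.
Using p = 0.36: p(1−p) = 0.2304, so n = 1.960² × 0.2304 / 0.053² ≈ 315.10 → 316.
Reduction: 342 − 316 = 26.

26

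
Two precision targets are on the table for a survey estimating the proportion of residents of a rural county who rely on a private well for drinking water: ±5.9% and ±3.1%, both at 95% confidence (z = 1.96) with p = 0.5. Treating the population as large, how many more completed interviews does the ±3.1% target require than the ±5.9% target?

At ±5.9%: n = 1.96² × 0.2500 / 0.059² ≈ 275.90 → 276.
At ±3.1%: n = 1.96² × 0.2500 / 0.031² ≈ 999.38 → 1000.
Additional respondents: 1000 − 276 = 724.

724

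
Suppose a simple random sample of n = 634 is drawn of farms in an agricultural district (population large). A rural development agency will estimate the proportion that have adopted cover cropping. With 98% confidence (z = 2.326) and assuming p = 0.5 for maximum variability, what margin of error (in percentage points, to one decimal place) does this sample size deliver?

4.6

SE(p̂) = √[p(1−p)/n] = √[0.2500/634] = 0.01986.
E = z × SE = 2.326 × 0.01986 = 0.04619, or 4.6 percentage points.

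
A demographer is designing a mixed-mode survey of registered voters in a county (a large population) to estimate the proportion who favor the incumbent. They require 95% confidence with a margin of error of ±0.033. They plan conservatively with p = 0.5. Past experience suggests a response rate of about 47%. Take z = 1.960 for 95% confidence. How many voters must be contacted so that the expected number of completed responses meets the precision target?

Completed interviews needed: n₀ = 1.960² × 0.2500 / 0.033² ≈ 881.91 → 882.
At a 47% response rate, contacts needed = 882 / 0.47 ≈ 1876.60 → 1877.

1877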